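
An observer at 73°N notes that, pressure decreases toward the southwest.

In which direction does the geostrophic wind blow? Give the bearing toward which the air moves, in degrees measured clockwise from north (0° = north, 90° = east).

The pressure-gradient force points toward the southwest (bearing 225°).
Geostrophic balance: in the Northern Hemisphere the Coriolis force deflects motion to the right, so the geostrophic wind blows 90° to the right of the pressure-gradient force (low pressure on the left).
Rotating 225° by 90° clockwise gives 315° — the wind blows toward the northwest.

315°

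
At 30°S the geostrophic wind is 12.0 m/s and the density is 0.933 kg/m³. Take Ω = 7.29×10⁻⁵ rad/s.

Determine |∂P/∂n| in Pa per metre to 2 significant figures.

Coriolis parameter at 30°S:
f = 2Ω sin φ = 2 × 7.29×10⁻⁵ × sin 30° = 7.29×10⁻⁵ s⁻¹
Geostrophic balance rearranged: |∂P/∂n| = f ρ V_g
|∂P/∂n| = 7.29×10⁻⁵ × 0.933 × 12.0 = 8.16×10⁻⁴ Pa/m

8.2×10⁻⁴ Pa/m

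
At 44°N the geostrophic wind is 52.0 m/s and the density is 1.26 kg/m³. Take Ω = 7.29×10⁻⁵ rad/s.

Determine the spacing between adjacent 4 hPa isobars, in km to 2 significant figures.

60 km

Coriolis parameter at 44°N:
f = 2Ω sin φ = 2 × 7.29×10⁻⁵ × sin 44° = 1.01×10⁻⁴ s⁻¹
Geostrophic balance rearranged: |∂P/∂n| = f ρ V_g
|∂P/∂n| = 1.01×10⁻⁴ × 1.26 × 52.0 = 6.64×10⁻³ Pa/m
Isobar spacing: Δn = ΔP/|∂P/∂n| = 400 Pa / 6.64×10⁻³ Pa/m = 60278 m ≈ 60 km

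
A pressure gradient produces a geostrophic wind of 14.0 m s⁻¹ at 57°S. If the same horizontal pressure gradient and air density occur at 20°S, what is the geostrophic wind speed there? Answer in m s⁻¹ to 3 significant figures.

With the same pressure gradient and density, V_g ∝ 1/f ∝ 1/sin φ.
V₂ = V₁ · sin φ₁ / sin φ₂ = 14.0 × sin 57° / sin 20°
V₂ = 14.0 × 0.8387/0.3420 = 34.3 m s⁻¹

34.3 m s⁻¹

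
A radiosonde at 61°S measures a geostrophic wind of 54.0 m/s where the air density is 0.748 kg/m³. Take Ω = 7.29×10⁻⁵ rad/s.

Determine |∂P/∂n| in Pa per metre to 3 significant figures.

5.15×10⁻³ Pa/m

Coriolis parameter at 61°S:
f = 2Ω sin φ = 2 × 7.29×10⁻⁵ × sin 61° = 1.28×10⁻⁴ s⁻¹
Geostrophic balance rearranged: |∂P/∂n| = f ρ V_g
|∂P/∂n| = 1.28×10⁻⁴ × 0.748 × 54.0 = 5.15×10⁻³ Pa/m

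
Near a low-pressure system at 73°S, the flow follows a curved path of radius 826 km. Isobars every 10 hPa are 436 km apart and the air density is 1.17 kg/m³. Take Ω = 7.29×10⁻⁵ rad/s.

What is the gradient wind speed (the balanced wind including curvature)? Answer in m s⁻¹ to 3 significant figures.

Coriolis parameter at 73°S:
f = 2Ω sin φ = 2 × 7.29×10⁻⁵ × sin 73° = 1.39×10⁻⁴ s⁻¹
Pressure gradient: |∂P/∂n| = 1000 Pa / 436000 m = 2.29×10⁻³ Pa/m
Geostrophic speed: V_g = |∂P/∂n|/(fρ) = 2.29×10⁻³/(1.39×10⁻⁴ × 1.17) = 14.1 m/s
Around a low, centrifugal force acts outward with Coriolis, so pressure-gradient force balances both:
(1/ρ)|∂P/∂n| = fV + V²/R  →  V² + fR·V − fR·V_g = 0
With fR = 1.39×10⁻⁴ × 826×10³ m = 115 m/s:
V = [−fR + √((fR)² + 4 fR V_g)]/2 = [−115 + √(115² + 4×115×14.1)]/2 = 12.7 m/s
Subgeostrophic (V < V_g = 14.1 m/s), as expected around a low.

12.7 m s⁻¹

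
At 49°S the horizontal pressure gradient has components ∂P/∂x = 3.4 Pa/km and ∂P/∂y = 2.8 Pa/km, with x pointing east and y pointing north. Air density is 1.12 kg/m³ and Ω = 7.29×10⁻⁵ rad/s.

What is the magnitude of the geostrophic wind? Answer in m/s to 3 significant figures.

Coriolis parameter at 49°S:
f = 2Ω sin φ = 2 × 7.29×10⁻⁵ × sin 49° = 1.10×10⁻⁴ s⁻¹
In the Southern Hemisphere f is negative: f = −1.10×10⁻⁴ s⁻¹.
Component geostrophic relations (x east, y north):
u_g = −(1/(fρ)) ∂P/∂y,  v_g = (1/(fρ)) ∂P/∂x
u_g = −(2.8×10⁻³)/(−1.10×10⁻⁴ × 1.12) = 22.7 m/s;  v_g = (3.4×10⁻³)/(−1.10×10⁻⁴ × 1.12) = −27.6 m/s
|V_g| = √(u_g² + v_g²) = 35.7 m/s

35.7 m/s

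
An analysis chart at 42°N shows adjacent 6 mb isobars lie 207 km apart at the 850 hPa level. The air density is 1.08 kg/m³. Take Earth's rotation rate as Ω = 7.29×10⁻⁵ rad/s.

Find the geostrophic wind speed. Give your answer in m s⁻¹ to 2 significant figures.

Coriolis parameter at 42°N:
f = 2Ω sin φ = 2 × 7.29×10⁻⁵ × sin 42° = 9.76×10⁻⁵ s⁻¹
Pressure gradient: |∂P/∂n| = 600 Pa / 207000 m = 2.90×10⁻³ Pa/m
Geostrophic balance (pressure-gradient force = Coriolis force):
V_g = (1/(fρ)) |∂P/∂n| = 2.90×10⁻³ / (9.76×10⁻⁵ × 1.08) = 27.5 m/s

28 m s⁻¹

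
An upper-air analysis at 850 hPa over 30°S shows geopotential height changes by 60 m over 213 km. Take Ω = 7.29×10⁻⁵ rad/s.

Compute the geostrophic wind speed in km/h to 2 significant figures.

Coriolis parameter at 30°S:
f = 2Ω sin φ = 2 × 7.29×10⁻⁵ × sin 30° = 7.29×10⁻⁵ s⁻¹
Height gradient: |∂Z/∂n| = 60 m / 213000 m = 2.82×10⁻⁴
On a pressure surface, geostrophic balance gives V_g = (g/f)|∂Z/∂n|:
V_g = 9.81 × 2.82×10⁻⁴ / 7.29×10⁻⁵ = 37.9 m/s
Converting: 37.9 m/s × 3.6 = 140 km/h

140 km/h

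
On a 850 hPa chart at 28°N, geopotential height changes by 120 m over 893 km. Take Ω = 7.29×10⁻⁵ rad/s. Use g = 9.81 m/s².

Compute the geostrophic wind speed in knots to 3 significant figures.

Coriolis parameter at 28°N:
f = 2Ω sin φ = 2 × 7.29×10⁻⁵ × sin 28° = 6.84×10⁻⁵ s⁻¹
Height gradient: |∂Z/∂n| = 120 m / 893000 m = 1.34×10⁻⁴
On a pressure surface, geostrophic balance gives V_g = (g/f)|∂Z/∂n|:
V_g = 9.81 × 1.34×10⁻⁴ / 6.84×10⁻⁵ = 19.3 m/s
Converting: 19.3 m/s × 1.944 = 37.4 knots

37.4 knots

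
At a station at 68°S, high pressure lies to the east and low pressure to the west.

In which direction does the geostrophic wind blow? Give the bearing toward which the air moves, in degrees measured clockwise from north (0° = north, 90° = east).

180°

The pressure-gradient force points toward the west (bearing 270°).
Geostrophic balance: in the Southern Hemisphere the Coriolis force deflects motion to the left, so the geostrophic wind blows 90° to the left of the pressure-gradient force (low pressure on the right).
Rotating 270° by 90° counterclockwise gives 180° — the wind blows toward the south.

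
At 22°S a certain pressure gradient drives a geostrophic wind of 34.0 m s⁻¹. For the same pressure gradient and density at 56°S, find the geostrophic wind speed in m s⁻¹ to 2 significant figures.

15 m s⁻¹

With the same pressure gradient and density, V_g ∝ 1/f ∝ 1/sin φ.
V₂ = V₁ · sin φ₁ / sin φ₂ = 34.0 × sin 22° / sin 56°
V₂ = 34.0 × 0.3746/0.8290 = 15 m s⁻¹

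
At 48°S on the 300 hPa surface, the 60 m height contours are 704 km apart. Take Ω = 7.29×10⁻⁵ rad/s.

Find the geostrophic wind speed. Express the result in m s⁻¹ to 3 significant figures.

7.72 m s⁻¹

Coriolis parameter at 48°S:
f = 2Ω sin φ = 2 × 7.29×10⁻⁵ × sin 48° = 1.08×10⁻⁴ s⁻¹
Height gradient: |∂Z/∂n| = 60 m / 704000 m = 8.52×10⁻⁵
On a pressure surface, geostrophic balance gives V_g = (g/f)|∂Z/∂n|:
V_g = 9.81 × 8.52×10⁻⁵ / 1.08×10⁻⁴ = 7.72 m/s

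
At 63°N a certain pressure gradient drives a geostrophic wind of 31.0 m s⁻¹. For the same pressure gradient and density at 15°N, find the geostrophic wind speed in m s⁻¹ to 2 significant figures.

With the same pressure gradient and density, V_g ∝ 1/f ∝ 1/sin φ.
V₂ = V₁ · sin φ₁ / sin φ₂ = 31.0 × sin 63° / sin 15°
V₂ = 31.0 × 0.8910/0.2588 = 110 m s⁻¹

110 m s⁻¹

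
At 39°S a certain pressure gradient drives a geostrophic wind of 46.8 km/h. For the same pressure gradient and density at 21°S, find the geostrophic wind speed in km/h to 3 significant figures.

82.2 km/h

With the same pressure gradient and density, V_g ∝ 1/f ∝ 1/sin φ.
V₂ = V₁ · sin φ₁ / sin φ₂ = 46.8 × sin 39° / sin 21°
V₂ = 46.8 × 0.6293/0.3584 = 82.2 km/h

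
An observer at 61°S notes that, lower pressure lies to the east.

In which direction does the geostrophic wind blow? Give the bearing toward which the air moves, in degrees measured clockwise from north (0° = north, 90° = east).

The pressure-gradient force points toward the east (bearing 090°).
Geostrophic balance: in the Southern Hemisphere the Coriolis force deflects motion to the left, so the geostrophic wind blows 90° to the left of the pressure-gradient force (low pressure on the right).
Rotating 090° by 90° counterclockwise gives 000° — the wind blows toward the north.

000°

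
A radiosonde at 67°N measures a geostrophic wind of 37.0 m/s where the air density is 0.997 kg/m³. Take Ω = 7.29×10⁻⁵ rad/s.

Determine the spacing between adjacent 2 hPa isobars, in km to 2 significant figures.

40 km

Coriolis parameter at 67°N:
f = 2Ω sin φ = 2 × 7.29×10⁻⁵ × sin 67° = 1.34×10⁻⁴ s⁻¹
Geostrophic balance rearranged: |∂P/∂n| = f ρ V_g
|∂P/∂n| = 1.34×10⁻⁴ × 0.997 × 37.0 = 4.95×10⁻³ Pa/m
Isobar spacing: Δn = ΔP/|∂P/∂n| = 200 Pa / 4.95×10⁻³ Pa/m = 40397 m ≈ 40 km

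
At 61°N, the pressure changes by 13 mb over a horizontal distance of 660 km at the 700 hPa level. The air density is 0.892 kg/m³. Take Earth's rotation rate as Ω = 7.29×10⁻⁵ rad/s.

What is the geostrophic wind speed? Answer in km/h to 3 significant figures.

Coriolis parameter at 61°N:
f = 2Ω sin φ = 2 × 7.29×10⁻⁵ × sin 61° = 1.28×10⁻⁴ s⁻¹
Pressure gradient: |∂P/∂n| = 1300 Pa / 660000 m = 1.97×10⁻³ Pa/m
Geostrophic balance (pressure-gradient force = Coriolis force):
V_g = (1/(fρ)) |∂P/∂n| = 1.97×10⁻³ / (1.28×10⁻⁴ × 0.892) = 17.3 m/s
Converting: 17.3 m/s × 3.6 = 62.3 km/h

62.3 km/h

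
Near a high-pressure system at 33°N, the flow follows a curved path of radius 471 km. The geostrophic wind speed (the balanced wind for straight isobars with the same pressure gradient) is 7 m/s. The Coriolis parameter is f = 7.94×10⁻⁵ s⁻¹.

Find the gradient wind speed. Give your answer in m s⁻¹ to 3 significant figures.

9.33 m s⁻¹

Around a high, pressure-gradient force acts outward with centrifugal, so Coriolis balances both:
fV = (1/ρ)|∂P/∂n| + V²/R  →  V² − fR·V + fR·V_g = 0
With fR = 7.94×10⁻⁵ × 471×10³ m = 37.4 m/s:
V = [fR − √((fR)² − 4 fR V_g)]/2 = [37.4 − √(37.4² − 4×37.4×7)]/2 = 9.33 m/s
Supergeostrophic (V > V_g = 7 m/s), as expected around a high.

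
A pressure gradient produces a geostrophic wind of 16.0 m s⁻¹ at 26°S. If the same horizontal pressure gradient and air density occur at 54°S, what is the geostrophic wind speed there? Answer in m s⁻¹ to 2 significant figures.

8.7 m s⁻¹

With the same pressure gradient and density, V_g ∝ 1/f ∝ 1/sin φ.
V₂ = V₁ · sin φ₁ / sin φ₂ = 16.0 × sin 26° / sin 54°
V₂ = 16.0 × 0.4384/0.8090 = 8.7 m s⁻¹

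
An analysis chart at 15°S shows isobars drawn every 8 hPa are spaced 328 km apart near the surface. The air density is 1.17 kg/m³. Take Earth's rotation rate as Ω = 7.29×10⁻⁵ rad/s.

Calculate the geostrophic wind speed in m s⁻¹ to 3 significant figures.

55.2 m s⁻¹

Coriolis parameter at 15°S:
f = 2Ω sin φ = 2 × 7.29×10⁻⁵ × sin 15° = 3.77×10⁻⁵ s⁻¹
Pressure gradient: |∂P/∂n| = 800 Pa / 328000 m = 2.44×10⁻³ Pa/m
Geostrophic balance (pressure-gradient force = Coriolis force):
V_g = (1/(fρ)) |∂P/∂n| = 2.44×10⁻³ / (3.77×10⁻⁵ × 1.17) = 55.2 m/s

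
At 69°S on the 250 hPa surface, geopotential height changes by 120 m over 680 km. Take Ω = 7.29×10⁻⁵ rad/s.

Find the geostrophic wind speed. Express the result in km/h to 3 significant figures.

45.8 km/h

Coriolis parameter at 69°S:
f = 2Ω sin φ = 2 × 7.29×10⁻⁵ × sin 69° = 1.36×10⁻⁴ s⁻¹
Height gradient: |∂Z/∂n| = 120 m / 680000 m = 1.76×10⁻⁴
On a pressure surface, geostrophic balance gives V_g = (g/f)|∂Z/∂n|:
V_g = 9.81 × 1.76×10⁻⁴ / 1.36×10⁻⁴ = 12.7 m/s
Converting: 12.7 m/s × 3.6 = 45.8 km/h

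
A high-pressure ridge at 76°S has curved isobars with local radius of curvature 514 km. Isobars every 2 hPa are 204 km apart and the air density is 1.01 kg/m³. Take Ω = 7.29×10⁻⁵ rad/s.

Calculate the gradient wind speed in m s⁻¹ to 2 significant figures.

Coriolis parameter at 76°S:
f = 2Ω sin φ = 2 × 7.29×10⁻⁵ × sin 76° = 1.41×10⁻⁴ s⁻¹
Pressure gradient: |∂P/∂n| = 200 Pa / 204000 m = 9.80×10⁻⁴ Pa/m
Geostrophic speed: V_g = |∂P/∂n|/(fρ) = 9.80×10⁻⁴/(1.41×10⁻⁴ × 1.01) = 6.86 m/s
Around a high, pressure-gradient force acts outward with centrifugal, so Coriolis balances both:
fV = (1/ρ)|∂P/∂n| + V²/R  →  V² − fR·V + fR·V_g = 0
With fR = 1.41×10⁻⁴ × 514×10³ m = 72.7 m/s:
V = [fR − √((fR)² − 4 fR V_g)]/2 = [72.7 − √(72.7² − 4×72.7×6.86)]/2 = 7.67 m/s
Supergeostrophic (V > V_g = 6.86 m/s), as expected around a high.

7.7 m s⁻¹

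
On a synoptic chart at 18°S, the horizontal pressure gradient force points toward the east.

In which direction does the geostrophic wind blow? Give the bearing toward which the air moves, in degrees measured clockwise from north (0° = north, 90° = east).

000°

The pressure-gradient force points toward the east (bearing 090°).
Geostrophic balance: in the Southern Hemisphere the Coriolis force deflects motion to the left, so the geostrophic wind blows 90° to the left of the pressure-gradient force (low pressure on the right).
Rotating 090° by 90° counterclockwise gives 000° — the wind blows toward the north.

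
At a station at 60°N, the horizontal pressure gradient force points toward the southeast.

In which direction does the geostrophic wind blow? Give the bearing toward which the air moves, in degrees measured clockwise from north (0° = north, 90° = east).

The pressure-gradient force points toward the southeast (bearing 135°).
Geostrophic balance: in the Northern Hemisphere the Coriolis force deflects motion to the right, so the geostrophic wind blows 90° to the right of the pressure-gradient force (low pressure on the left).
Rotating 135° by 90° clockwise gives 225° — the wind blows toward the southwest.

225°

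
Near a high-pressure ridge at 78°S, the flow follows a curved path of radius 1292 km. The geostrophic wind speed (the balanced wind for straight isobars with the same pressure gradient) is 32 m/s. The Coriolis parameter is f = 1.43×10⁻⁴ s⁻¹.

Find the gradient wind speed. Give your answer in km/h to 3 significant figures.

148 km/h

Around a high, pressure-gradient force acts outward with centrifugal, so Coriolis balances both:
fV = (1/ρ)|∂P/∂n| + V²/R  →  V² − fR·V + fR·V_g = 0
With fR = 1.43×10⁻⁴ × 1292×10³ m = 185 m/s:
V = [fR − √((fR)² − 4 fR V_g)]/2 = [185 − √(185² − 4×185×32)]/2 = 41.2 m/s
Supergeostrophic (V > V_g = 32 m/s), as expected around a high.
Converting: 41.2 m/s × 3.6 = 148 km/h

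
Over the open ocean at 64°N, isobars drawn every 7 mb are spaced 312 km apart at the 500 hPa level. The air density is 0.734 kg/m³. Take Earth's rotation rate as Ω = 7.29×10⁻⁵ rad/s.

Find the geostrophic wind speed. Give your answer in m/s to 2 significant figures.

Coriolis parameter at 64°N:
f = 2Ω sin φ = 2 × 7.29×10⁻⁵ × sin 64° = 1.31×10⁻⁴ s⁻¹
Pressure gradient: |∂P/∂n| = 700 Pa / 312000 m = 2.24×10⁻³ Pa/m
Geostrophic balance (pressure-gradient force = Coriolis force):
V_g = (1/(fρ)) |∂P/∂n| = 2.24×10⁻³ / (1.31×10⁻⁴ × 0.734) = 23.3 m/s

23 m/s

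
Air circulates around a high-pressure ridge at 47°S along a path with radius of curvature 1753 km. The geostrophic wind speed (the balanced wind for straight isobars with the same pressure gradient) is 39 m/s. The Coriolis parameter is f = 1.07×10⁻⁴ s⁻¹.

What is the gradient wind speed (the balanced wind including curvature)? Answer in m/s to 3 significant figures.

Around a high, pressure-gradient force acts outward with centrifugal, so Coriolis balances both:
fV = (1/ρ)|∂P/∂n| + V²/R  →  V² − fR·V + fR·V_g = 0
With fR = 1.07×10⁻⁴ × 1753×10³ m = 188 m/s:
V = [fR − √((fR)² − 4 fR V_g)]/2 = [188 − √(188² − 4×188×39)]/2 = 55.3 m/s
Supergeostrophic (V > V_g = 39 m/s), as expected around a high.

55.3 m/s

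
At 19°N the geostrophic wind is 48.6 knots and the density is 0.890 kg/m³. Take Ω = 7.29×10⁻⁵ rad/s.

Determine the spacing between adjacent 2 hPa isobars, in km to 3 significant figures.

189 km

Coriolis parameter at 19°N:
f = 2Ω sin φ = 2 × 7.29×10⁻⁵ × sin 19° = 4.75×10⁻⁵ s⁻¹
Wind speed in SI: 48.6 knots = 25.0 m/s
Geostrophic balance rearranged: |∂P/∂n| = f ρ V_g
|∂P/∂n| = 4.75×10⁻⁵ × 0.890 × 25.0 = 1.06×10⁻³ Pa/m
Isobar spacing: Δn = ΔP/|∂P/∂n| = 200 Pa / 1.06×10⁻³ Pa/m = 189350 m ≈ 189 km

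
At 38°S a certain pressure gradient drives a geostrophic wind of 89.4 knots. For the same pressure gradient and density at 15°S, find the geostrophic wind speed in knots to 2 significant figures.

210 knots

With the same pressure gradient and density, V_g ∝ 1/f ∝ 1/sin φ.
V₂ = V₁ · sin φ₁ / sin φ₂ = 89.4 × sin 38° / sin 15°
V₂ = 89.4 × 0.6157/0.2588 = 210 knots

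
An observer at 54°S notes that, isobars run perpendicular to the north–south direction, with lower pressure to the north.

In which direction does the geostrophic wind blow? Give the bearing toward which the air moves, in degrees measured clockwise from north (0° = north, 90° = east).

The pressure-gradient force points toward the north (bearing 000°).
Geostrophic balance: in the Southern Hemisphere the Coriolis force deflects motion to the left, so the geostrophic wind blows 90° to the left of the pressure-gradient force (low pressure on the right).
Rotating 000° by 90° counterclockwise gives 270° — the wind blows toward the west.

270°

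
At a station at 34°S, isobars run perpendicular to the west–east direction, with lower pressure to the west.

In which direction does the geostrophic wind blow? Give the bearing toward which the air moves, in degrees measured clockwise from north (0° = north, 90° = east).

180°

The pressure-gradient force points toward the west (bearing 270°).
Geostrophic balance: in the Southern Hemisphere the Coriolis force deflects motion to the left, so the geostrophic wind blows 90° to the left of the pressure-gradient force (low pressure on the right).
Rotating 270° by 90° counterclockwise gives 180° — the wind blows toward the south.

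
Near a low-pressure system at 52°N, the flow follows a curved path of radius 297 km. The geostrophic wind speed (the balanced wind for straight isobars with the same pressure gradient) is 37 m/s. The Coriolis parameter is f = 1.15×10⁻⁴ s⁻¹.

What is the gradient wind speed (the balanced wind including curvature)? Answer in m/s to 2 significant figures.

Around a low, centrifugal force acts outward with Coriolis, so pressure-gradient force balances both:
(1/ρ)|∂P/∂n| = fV + V²/R  →  V² + fR·V − fR·V_g = 0
With fR = 1.15×10⁻⁴ × 297×10³ m = 34.2 m/s:
V = [−fR + √((fR)² + 4 fR V_g)]/2 = [−34.2 + √(34.2² + 4×34.2×37)]/2 = 22.4 m/s
Subgeostrophic (V < V_g = 37 m/s), as expected around a low.

22 m/s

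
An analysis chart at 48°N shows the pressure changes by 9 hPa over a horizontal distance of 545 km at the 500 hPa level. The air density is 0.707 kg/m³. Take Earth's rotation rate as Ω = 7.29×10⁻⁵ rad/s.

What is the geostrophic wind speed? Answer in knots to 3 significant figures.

Coriolis parameter at 48°N:
f = 2Ω sin φ = 2 × 7.29×10⁻⁵ × sin 48° = 1.08×10⁻⁴ s⁻¹
Pressure gradient: |∂P/∂n| = 900 Pa / 545000 m = 1.65×10⁻³ Pa/m
Geostrophic balance (pressure-gradient force = Coriolis force):
V_g = (1/(fρ)) |∂P/∂n| = 1.65×10⁻³ / (1.08×10⁻⁴ × 0.707) = 21.6 m/s
Converting: 21.6 m/s × 1.944 = 41.9 knots

41.9 knots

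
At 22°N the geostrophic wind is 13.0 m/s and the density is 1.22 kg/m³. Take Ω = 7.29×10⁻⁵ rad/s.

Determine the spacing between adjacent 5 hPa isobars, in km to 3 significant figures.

Coriolis parameter at 22°N:
f = 2Ω sin φ = 2 × 7.29×10⁻⁵ × sin 22° = 5.46×10⁻⁵ s⁻¹
Geostrophic balance rearranged: |∂P/∂n| = f ρ V_g
|∂P/∂n| = 5.46×10⁻⁵ × 1.22 × 13.0 = 8.66×10⁻⁴ Pa/m
Isobar spacing: Δn = ΔP/|∂P/∂n| = 500 Pa / 8.66×10⁻⁴ Pa/m = 577210 m ≈ 577 km

577 km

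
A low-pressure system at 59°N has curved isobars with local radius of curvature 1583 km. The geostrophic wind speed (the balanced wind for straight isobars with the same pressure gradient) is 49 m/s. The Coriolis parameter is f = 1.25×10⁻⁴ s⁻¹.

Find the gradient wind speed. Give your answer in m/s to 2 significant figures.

41 m/s

Around a low, centrifugal force acts outward with Coriolis, so pressure-gradient force balances both:
(1/ρ)|∂P/∂n| = fV + V²/R  →  V² + fR·V − fR·V_g = 0
With fR = 1.25×10⁻⁴ × 1583×10³ m = 198 m/s:
V = [−fR + √((fR)² + 4 fR V_g)]/2 = [−198 + √(198² + 4×198×49)]/2 = 40.6 m/s
Subgeostrophic (V < V_g = 49 m/s), as expected around a low.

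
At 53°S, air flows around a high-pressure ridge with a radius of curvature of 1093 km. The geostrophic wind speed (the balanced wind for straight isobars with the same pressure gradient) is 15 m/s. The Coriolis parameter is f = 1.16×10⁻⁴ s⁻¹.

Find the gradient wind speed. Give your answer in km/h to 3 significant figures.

62.6 km/h

Around a high, pressure-gradient force acts outward with centrifugal, so Coriolis balances both:
fV = (1/ρ)|∂P/∂n| + V²/R  →  V² − fR·V + fR·V_g = 0
With fR = 1.16×10⁻⁴ × 1093×10³ m = 127 m/s:
V = [fR − √((fR)² − 4 fR V_g)]/2 = [127 − √(127² − 4×127×15)]/2 = 17.4 m/s
Supergeostrophic (V > V_g = 15 m/s), as expected around a high.
Converting: 17.4 m/s × 3.6 = 62.6 km/h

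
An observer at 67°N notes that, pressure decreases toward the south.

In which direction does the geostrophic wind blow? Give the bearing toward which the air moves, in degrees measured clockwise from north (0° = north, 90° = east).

270°

The pressure-gradient force points toward the south (bearing 180°).
Geostrophic balance: in the Northern Hemisphere the Coriolis force deflects motion to the right, so the geostrophic wind blows 90° to the right of the pressure-gradient force (low pressure on the left).
Rotating 180° by 90° clockwise gives 270° — the wind blows toward the west.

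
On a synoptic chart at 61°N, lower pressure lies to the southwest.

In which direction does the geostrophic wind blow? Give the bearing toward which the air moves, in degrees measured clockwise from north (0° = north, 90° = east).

315°

The pressure-gradient force points toward the southwest (bearing 225°).
Geostrophic balance: in the Northern Hemisphere the Coriolis force deflects motion to the right, so the geostrophic wind blows 90° to the right of the pressure-gradient force (low pressure on the left).
Rotating 225° by 90° clockwise gives 315° — the wind blows toward the northwest.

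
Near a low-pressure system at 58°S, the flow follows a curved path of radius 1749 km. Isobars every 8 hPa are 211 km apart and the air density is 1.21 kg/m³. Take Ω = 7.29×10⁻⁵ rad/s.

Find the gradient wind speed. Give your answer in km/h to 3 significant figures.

82.5 km/h

Coriolis parameter at 58°S:
f = 2Ω sin φ = 2 × 7.29×10⁻⁵ × sin 58° = 1.24×10⁻⁴ s⁻¹
Pressure gradient: |∂P/∂n| = 800 Pa / 211000 m = 3.79×10⁻³ Pa/m
Geostrophic speed: V_g = |∂P/∂n|/(fρ) = 3.79×10⁻³/(1.24×10⁻⁴ × 1.21) = 25.3 m/s
Around a low, centrifugal force acts outward with Coriolis, so pressure-gradient force balances both:
(1/ρ)|∂P/∂n| = fV + V²/R  →  V² + fR·V − fR·V_g = 0
With fR = 1.24×10⁻⁴ × 1749×10³ m = 216 m/s:
V = [−fR + √((fR)² + 4 fR V_g)]/2 = [−216 + √(216² + 4×216×25.3)]/2 = 22.9 m/s
Subgeostrophic (V < V_g = 25.3 m/s), as expected around a low.
Converting: 22.9 m/s × 3.6 = 82.5 km/h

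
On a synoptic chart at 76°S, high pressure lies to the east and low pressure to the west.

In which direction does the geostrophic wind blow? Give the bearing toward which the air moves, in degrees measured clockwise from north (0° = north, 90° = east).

The pressure-gradient force points toward the west (bearing 270°).
Geostrophic balance: in the Southern Hemisphere the Coriolis force deflects motion to the left, so the geostrophic wind blows 90° to the left of the pressure-gradient force (low pressure on the right).
Rotating 270° by 90° counterclockwise gives 180° — the wind blows toward the south.

180°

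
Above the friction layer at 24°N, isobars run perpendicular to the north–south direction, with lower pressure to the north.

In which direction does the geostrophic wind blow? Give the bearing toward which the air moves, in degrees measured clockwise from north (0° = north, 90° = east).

090°

The pressure-gradient force points toward the north (bearing 000°).
Geostrophic balance: in the Northern Hemisphere the Coriolis force deflects motion to the right, so the geostrophic wind blows 90° to the right of the pressure-gradient force (low pressure on the left).
Rotating 000° by 90° clockwise gives 090° — the wind blows toward the east.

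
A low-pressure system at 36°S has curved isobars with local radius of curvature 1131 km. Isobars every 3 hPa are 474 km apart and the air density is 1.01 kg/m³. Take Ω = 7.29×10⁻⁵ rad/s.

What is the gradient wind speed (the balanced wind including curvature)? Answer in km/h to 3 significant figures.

24.6 km/h

Coriolis parameter at 36°S:
f = 2Ω sin φ = 2 × 7.29×10⁻⁵ × sin 36° = 8.57×10⁻⁵ s⁻¹
Pressure gradient: |∂P/∂n| = 300 Pa / 474000 m = 6.33×10⁻⁴ Pa/m
Geostrophic speed: V_g = |∂P/∂n|/(fρ) = 6.33×10⁻⁴/(8.57×10⁻⁵ × 1.01) = 7.31 m/s
Around a low, centrifugal force acts outward with Coriolis, so pressure-gradient force balances both:
(1/ρ)|∂P/∂n| = fV + V²/R  →  V² + fR·V − fR·V_g = 0
With fR = 8.57×10⁻⁵ × 1131×10³ m = 96.9 m/s:
V = [−fR + √((fR)² + 4 fR V_g)]/2 = [−96.9 + √(96.9² + 4×96.9×7.31)]/2 = 6.83 m/s
Subgeostrophic (V < V_g = 7.31 m/s), as expected around a low.
Converting: 6.83 m/s × 3.6 = 24.6 km/h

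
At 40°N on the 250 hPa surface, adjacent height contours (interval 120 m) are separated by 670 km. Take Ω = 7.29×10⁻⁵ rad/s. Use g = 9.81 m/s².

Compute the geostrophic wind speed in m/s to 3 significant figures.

Coriolis parameter at 40°N:
f = 2Ω sin φ = 2 × 7.29×10⁻⁵ × sin 40° = 9.37×10⁻⁵ s⁻¹
Height gradient: |∂Z/∂n| = 120 m / 670000 m = 1.79×10⁻⁴
On a pressure surface, geostrophic balance gives V_g = (g/f)|∂Z/∂n|:
V_g = 9.81 × 1.79×10⁻⁴ / 9.37×10⁻⁵ = 18.7 m/s

18.7 m/s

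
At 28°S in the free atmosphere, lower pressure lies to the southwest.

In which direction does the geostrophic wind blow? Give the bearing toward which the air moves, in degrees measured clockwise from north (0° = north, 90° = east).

The pressure-gradient force points toward the southwest (bearing 225°).
Geostrophic balance: in the Southern Hemisphere the Coriolis force deflects motion to the left, so the geostrophic wind blows 90° to the left of the pressure-gradient force (low pressure on the right).
Rotating 225° by 90° counterclockwise gives 135° — the wind blows toward the southeast.

135°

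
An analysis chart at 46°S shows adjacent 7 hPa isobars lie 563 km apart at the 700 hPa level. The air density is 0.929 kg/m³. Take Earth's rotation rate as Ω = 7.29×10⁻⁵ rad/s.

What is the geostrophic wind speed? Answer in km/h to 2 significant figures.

Coriolis parameter at 46°S:
f = 2Ω sin φ = 2 × 7.29×10⁻⁵ × sin 46° = 1.05×10⁻⁴ s⁻¹
Pressure gradient: |∂P/∂n| = 700 Pa / 563000 m = 1.24×10⁻³ Pa/m
Geostrophic balance (pressure-gradient force = Coriolis force):
V_g = (1/(fρ)) |∂P/∂n| = 1.24×10⁻³ / (1.05×10⁻⁴ × 0.929) = 12.8 m/s
Converting: 12.8 m/s × 3.6 = 46 km/h

46 km/h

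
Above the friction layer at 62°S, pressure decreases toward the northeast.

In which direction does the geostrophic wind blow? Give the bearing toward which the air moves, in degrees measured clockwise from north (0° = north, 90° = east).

315°

The pressure-gradient force points toward the northeast (bearing 045°).
Geostrophic balance: in the Southern Hemisphere the Coriolis force deflects motion to the left, so the geostrophic wind blows 90° to the left of the pressure-gradient force (low pressure on the right).
Rotating 045° by 90° counterclockwise gives 315° — the wind blows toward the northwest.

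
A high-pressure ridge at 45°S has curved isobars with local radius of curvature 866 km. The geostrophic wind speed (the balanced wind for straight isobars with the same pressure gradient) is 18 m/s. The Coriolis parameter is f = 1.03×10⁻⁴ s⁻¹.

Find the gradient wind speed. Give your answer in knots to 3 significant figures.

48.6 knots

Around a high, pressure-gradient force acts outward with centrifugal, so Coriolis balances both:
fV = (1/ρ)|∂P/∂n| + V²/R  →  V² − fR·V + fR·V_g = 0
With fR = 1.03×10⁻⁴ × 866×10³ m = 89.2 m/s:
V = [fR − √((fR)² − 4 fR V_g)]/2 = [89.2 − √(89.2² − 4×89.2×18)]/2 = 25 m/s
Supergeostrophic (V > V_g = 18 m/s), as expected around a high.
Converting: 25 m/s × 1.944 = 48.6 knots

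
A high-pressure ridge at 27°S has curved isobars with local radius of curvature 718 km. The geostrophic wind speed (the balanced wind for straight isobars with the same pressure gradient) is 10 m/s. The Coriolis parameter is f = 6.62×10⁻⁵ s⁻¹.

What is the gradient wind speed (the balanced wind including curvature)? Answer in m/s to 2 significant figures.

Around a high, pressure-gradient force acts outward with centrifugal, so Coriolis balances both:
fV = (1/ρ)|∂P/∂n| + V²/R  →  V² − fR·V + fR·V_g = 0
With fR = 6.62×10⁻⁵ × 718×10³ m = 47.5 m/s:
V = [fR − √((fR)² − 4 fR V_g)]/2 = [47.5 − √(47.5² − 4×47.5×10)]/2 = 14.3 m/s
Supergeostrophic (V > V_g = 10 m/s), as expected around a high.

14 m/s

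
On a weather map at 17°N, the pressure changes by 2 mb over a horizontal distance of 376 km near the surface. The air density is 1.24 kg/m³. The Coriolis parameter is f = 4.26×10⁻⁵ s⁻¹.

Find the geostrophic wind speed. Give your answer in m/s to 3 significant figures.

Pressure gradient: |∂P/∂n| = 200 Pa / 376000 m = 5.32×10⁻⁴ Pa/m
Geostrophic balance (pressure-gradient force = Coriolis force):
V_g = (1/(fρ)) |∂P/∂n| = 5.32×10⁻⁴ / (4.26×10⁻⁵ × 1.24) = 10.1 m/s

10.1 m/s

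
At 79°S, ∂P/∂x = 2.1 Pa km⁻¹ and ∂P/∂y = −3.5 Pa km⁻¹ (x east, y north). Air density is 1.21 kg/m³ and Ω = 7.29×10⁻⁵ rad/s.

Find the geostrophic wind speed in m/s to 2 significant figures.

24 m/s

Coriolis parameter at 79°S:
f = 2Ω sin φ = 2 × 7.29×10⁻⁵ × sin 79° = 1.43×10⁻⁴ s⁻¹
In the Southern Hemisphere f is negative: f = −1.43×10⁻⁴ s⁻¹.
Component geostrophic relations (x east, y north):
u_g = −(1/(fρ)) ∂P/∂y,  v_g = (1/(fρ)) ∂P/∂x
u_g = −(−3.5×10⁻³)/(−1.43×10⁻⁴ × 1.21) = −20.2 m/s;  v_g = (2.1×10⁻³)/(−1.43×10⁻⁴ × 1.21) = −12.1 m/s
|V_g| = √(u_g² + v_g²) = 23.6 m/s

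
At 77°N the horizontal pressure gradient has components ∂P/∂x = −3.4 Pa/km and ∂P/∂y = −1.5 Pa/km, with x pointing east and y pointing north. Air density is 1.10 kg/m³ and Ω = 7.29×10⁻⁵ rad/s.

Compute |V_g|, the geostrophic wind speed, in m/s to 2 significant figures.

24 m/s

Coriolis parameter at 77°N:
f = 2Ω sin φ = 2 × 7.29×10⁻⁵ × sin 77° = 1.42×10⁻⁴ s⁻¹
Component geostrophic relations (x east, y north):
u_g = −(1/(fρ)) ∂P/∂y,  v_g = (1/(fρ)) ∂P/∂x
u_g = −(−1.5×10⁻³)/(1.42×10⁻⁴ × 1.10) = 9.60 m/s;  v_g = (−3.4×10⁻³)/(1.42×10⁻⁴ × 1.10) = −21.8 m/s
|V_g| = √(u_g² + v_g²) = 23.8 m/s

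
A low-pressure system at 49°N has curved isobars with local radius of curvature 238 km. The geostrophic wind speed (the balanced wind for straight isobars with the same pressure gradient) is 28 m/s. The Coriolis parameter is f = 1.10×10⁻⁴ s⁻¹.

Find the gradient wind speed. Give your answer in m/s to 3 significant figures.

Around a low, centrifugal force acts outward with Coriolis, so pressure-gradient force balances both:
(1/ρ)|∂P/∂n| = fV + V²/R  →  V² + fR·V − fR·V_g = 0
With fR = 1.10×10⁻⁴ × 238×10³ m = 26.2 m/s:
V = [−fR + √((fR)² + 4 fR V_g)]/2 = [−26.2 + √(26.2² + 4×26.2×28)]/2 = 17 m/s
Subgeostrophic (V < V_g = 28 m/s), as expected around a low.

17.0 m/s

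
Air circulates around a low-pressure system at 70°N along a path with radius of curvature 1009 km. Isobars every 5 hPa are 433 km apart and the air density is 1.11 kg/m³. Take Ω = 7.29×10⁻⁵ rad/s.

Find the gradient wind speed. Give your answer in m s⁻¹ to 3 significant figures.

Coriolis parameter at 70°N:
f = 2Ω sin φ = 2 × 7.29×10⁻⁵ × sin 70° = 1.37×10⁻⁴ s⁻¹
Pressure gradient: |∂P/∂n| = 500 Pa / 433000 m = 1.15×10⁻³ Pa/m
Geostrophic speed: V_g = |∂P/∂n|/(fρ) = 1.15×10⁻³/(1.37×10⁻⁴ × 1.11) = 7.59 m/s
Around a low, centrifugal force acts outward with Coriolis, so pressure-gradient force balances both:
(1/ρ)|∂P/∂n| = fV + V²/R  →  V² + fR·V − fR·V_g = 0
With fR = 1.37×10⁻⁴ × 1009×10³ m = 138 m/s:
V = [−fR + √((fR)² + 4 fR V_g)]/2 = [−138 + √(138² + 4×138×7.59)]/2 = 7.22 m/s
Subgeostrophic (V < V_g = 7.59 m/s), as expected around a low.

7.22 m s⁻¹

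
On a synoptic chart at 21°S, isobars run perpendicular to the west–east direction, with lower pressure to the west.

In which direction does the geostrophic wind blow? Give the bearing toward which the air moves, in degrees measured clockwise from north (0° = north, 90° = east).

180°

The pressure-gradient force points toward the west (bearing 270°).
Geostrophic balance: in the Southern Hemisphere the Coriolis force deflects motion to the left, so the geostrophic wind blows 90° to the left of the pressure-gradient force (low pressure on the right).
Rotating 270° by 90° counterclockwise gives 180° — the wind blows toward the south.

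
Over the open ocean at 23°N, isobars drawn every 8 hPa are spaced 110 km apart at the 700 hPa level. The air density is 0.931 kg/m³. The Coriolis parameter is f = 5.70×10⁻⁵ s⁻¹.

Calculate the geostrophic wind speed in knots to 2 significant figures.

270 knots

Pressure gradient: |∂P/∂n| = 800 Pa / 110000 m = 7.27×10⁻³ Pa/m
Geostrophic balance (pressure-gradient force = Coriolis force):
V_g = (1/(fρ)) |∂P/∂n| = 7.27×10⁻³ / (5.70×10⁻⁵ × 0.931) = 137 m/s
Converting: 137 m/s × 1.944 = 270 knots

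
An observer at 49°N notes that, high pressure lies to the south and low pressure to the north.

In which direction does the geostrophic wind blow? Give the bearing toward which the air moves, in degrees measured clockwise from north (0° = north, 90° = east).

The pressure-gradient force points toward the north (bearing 000°).
Geostrophic balance: in the Northern Hemisphere the Coriolis force deflects motion to the right, so the geostrophic wind blows 90° to the right of the pressure-gradient force (low pressure on the left).
Rotating 000° by 90° clockwise gives 090° — the wind blows toward the east.

090°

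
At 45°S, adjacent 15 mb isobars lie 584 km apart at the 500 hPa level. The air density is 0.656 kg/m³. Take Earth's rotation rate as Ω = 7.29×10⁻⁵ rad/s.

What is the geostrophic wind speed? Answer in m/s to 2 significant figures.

Coriolis parameter at 45°S:
f = 2Ω sin φ = 2 × 7.29×10⁻⁵ × sin 45° = 1.03×10⁻⁴ s⁻¹
Pressure gradient: |∂P/∂n| = 1500 Pa / 584000 m = 2.57×10⁻³ Pa/m
Geostrophic balance (pressure-gradient force = Coriolis force):
V_g = (1/(fρ)) |∂P/∂n| = 2.57×10⁻³ / (1.03×10⁻⁴ × 0.656) = 38.0 m/s

38 m/s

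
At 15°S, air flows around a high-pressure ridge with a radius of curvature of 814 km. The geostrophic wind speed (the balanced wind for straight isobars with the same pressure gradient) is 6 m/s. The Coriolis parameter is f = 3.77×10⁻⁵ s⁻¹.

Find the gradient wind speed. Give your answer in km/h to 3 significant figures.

Around a high, pressure-gradient force acts outward with centrifugal, so Coriolis balances both:
fV = (1/ρ)|∂P/∂n| + V²/R  →  V² − fR·V + fR·V_g = 0
With fR = 3.77×10⁻⁵ × 814×10³ m = 30.7 m/s:
V = [fR − √((fR)² − 4 fR V_g)]/2 = [30.7 − √(30.7² − 4×30.7×6)]/2 = 8.18 m/s
Supergeostrophic (V > V_g = 6 m/s), as expected around a high.
Converting: 8.18 m/s × 3.6 = 29.5 km/h

29.5 km/h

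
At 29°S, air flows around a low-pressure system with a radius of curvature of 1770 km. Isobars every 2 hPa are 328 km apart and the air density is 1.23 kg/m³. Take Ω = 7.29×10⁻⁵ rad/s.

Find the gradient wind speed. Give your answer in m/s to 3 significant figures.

6.66 m/s

Coriolis parameter at 29°S:
f = 2Ω sin φ = 2 × 7.29×10⁻⁵ × sin 29° = 7.07×10⁻⁵ s⁻¹
Pressure gradient: |∂P/∂n| = 200 Pa / 328000 m = 6.10×10⁻⁴ Pa/m
Geostrophic speed: V_g = |∂P/∂n|/(fρ) = 6.10×10⁻⁴/(7.07×10⁻⁵ × 1.23) = 7.01 m/s
Around a low, centrifugal force acts outward with Coriolis, so pressure-gradient force balances both:
(1/ρ)|∂P/∂n| = fV + V²/R  →  V² + fR·V − fR·V_g = 0
With fR = 7.07×10⁻⁵ × 1770×10³ m = 125 m/s:
V = [−fR + √((fR)² + 4 fR V_g)]/2 = [−125 + √(125² + 4×125×7.01)]/2 = 6.66 m/s
Subgeostrophic (V < V_g = 7.01 m/s), as expected around a low.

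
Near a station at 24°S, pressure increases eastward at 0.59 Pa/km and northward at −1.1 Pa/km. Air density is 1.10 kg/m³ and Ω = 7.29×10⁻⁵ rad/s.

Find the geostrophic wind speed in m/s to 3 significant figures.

19.1 m/s

Coriolis parameter at 24°S:
f = 2Ω sin φ = 2 × 7.29×10⁻⁵ × sin 24° = 5.93×10⁻⁵ s⁻¹
In the Southern Hemisphere f is negative: f = −5.93×10⁻⁵ s⁻¹.
Component geostrophic relations (x east, y north):
u_g = −(1/(fρ)) ∂P/∂y,  v_g = (1/(fρ)) ∂P/∂x
u_g = −(−1.1×10⁻³)/(−5.93×10⁻⁵ × 1.10) = −16.9 m/s;  v_g = (0.59×10⁻³)/(−5.93×10⁻⁵ × 1.10) = −9.04 m/s
|V_g| = √(u_g² + v_g²) = 19.1 m/s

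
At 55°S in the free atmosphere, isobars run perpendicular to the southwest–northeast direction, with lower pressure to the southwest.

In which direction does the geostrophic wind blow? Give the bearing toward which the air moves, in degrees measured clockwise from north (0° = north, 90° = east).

135°

The pressure-gradient force points toward the southwest (bearing 225°).
Geostrophic balance: in the Southern Hemisphere the Coriolis force deflects motion to the left, so the geostrophic wind blows 90° to the left of the pressure-gradient force (low pressure on the right).
Rotating 225° by 90° counterclockwise gives 135° — the wind blows toward the southeast.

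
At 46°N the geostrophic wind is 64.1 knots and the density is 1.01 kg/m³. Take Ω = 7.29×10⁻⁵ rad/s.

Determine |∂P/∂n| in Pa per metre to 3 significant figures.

3.49×10⁻³ Pa/m

Coriolis parameter at 46°N:
f = 2Ω sin φ = 2 × 7.29×10⁻⁵ × sin 46° = 1.05×10⁻⁴ s⁻¹
Wind speed in SI: 64.1 knots = 33.0 m/s
Geostrophic balance rearranged: |∂P/∂n| = f ρ V_g
|∂P/∂n| = 1.05×10⁻⁴ × 1.01 × 33.0 = 3.49×10⁻³ Pa/m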